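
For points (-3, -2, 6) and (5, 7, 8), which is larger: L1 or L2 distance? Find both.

L1 = |-3 - 5| + |-2 - 7| + |6 - 8| = 8 + 9 + 2 = 19
L2 = √(8² + 9² + 2²) = √149 ≈ 12.2066
L1 ≥ L2 always (equality iff movement is along one axis); L1 > L2 here.
Ratio L1/L2 = 19/√149 ≈ 1.5565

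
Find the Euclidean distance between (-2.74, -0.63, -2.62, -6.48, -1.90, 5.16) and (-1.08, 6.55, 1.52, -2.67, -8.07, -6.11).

√(Σ(x_i - y_i)²) = √((-2.74 - (-1.08))² + (-0.63 - 6.55)² + (-2.62 - 1.52)² + (-6.48 - (-2.67))² + (-1.9 - (-8.07))² + (5.16 - (-6.11))²)
= √((-1.66)² + (-7.18)² + (-4.14)² + (-3.81)² + 6.17² + 11.27²) = √(2.7556 + 51.5524 + 17.1396 + 14.5161 + 38.0689 + 127.0129) = √251.0455 ≈ 15.8444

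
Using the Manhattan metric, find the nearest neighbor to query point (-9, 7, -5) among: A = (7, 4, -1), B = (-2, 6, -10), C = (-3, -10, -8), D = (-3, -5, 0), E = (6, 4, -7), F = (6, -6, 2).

Distances: d(A) = 23, d(B) = 13, d(C) = 26, d(D) = 23, d(E) = 20, d(F) = 35. Nearest: B = (-2, 6, -10) with distance 13.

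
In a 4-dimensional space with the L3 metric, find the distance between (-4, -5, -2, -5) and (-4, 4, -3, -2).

(Σ|x_i - y_i|^3)^(1/3) = (|-4 - (-4)|^3 + |-5 - 4|^3 + |-2 - (-3)|^3 + |-5 - (-2)|^3)^(1/3)
= (0^3 + 9^3 + 1^3 + 3^3)^(1/3) = (0 + 729 + 1 + 27)^(1/3) = (757)^(1/3) ≈ 9.1138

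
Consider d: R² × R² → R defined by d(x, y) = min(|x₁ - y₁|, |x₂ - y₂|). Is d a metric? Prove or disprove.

No. d fails identity of indiscernibles: take x = (5, 0) and y = (5, 3). Then d(x,y) = min(|5 - 5|, |0 - 3|) = min(0, 3) = 0, yet x ≠ y.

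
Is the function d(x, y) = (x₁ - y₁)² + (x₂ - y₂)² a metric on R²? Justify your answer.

No. The squared Euclidean distance fails the triangle inequality. Counterexample: x = (0, 0), y = (3, 4), z = (6, 8). d(x,z) = 6² + 8² = 100, but d(x,y) + d(y,z) = (3² + 4²) + (3² + 4²) = 25 + 25 = 50. Since 100 > 50, the triangle inequality is violated. (Note: √d, the ordinary Euclidean distance, IS a metric.)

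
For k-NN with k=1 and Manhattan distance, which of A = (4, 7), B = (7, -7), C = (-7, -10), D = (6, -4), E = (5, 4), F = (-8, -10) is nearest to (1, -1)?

Distances: d(A) = 11, d(B) = 12, d(C) = 17, d(D) = 8, d(E) = 9, d(F) = 18. Nearest: D = (6, -4) with distance 8.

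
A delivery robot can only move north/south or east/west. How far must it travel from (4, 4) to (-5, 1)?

Σ|x_i - y_i| = |4 - (-5)| + |4 - 1| = 9 + 3 = 12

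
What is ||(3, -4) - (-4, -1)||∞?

max(|x_i - y_i|) = max(|3 - (-4)|, |-4 - (-1)|) = max(7, 3) = 7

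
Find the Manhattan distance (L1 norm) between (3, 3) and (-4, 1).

Σ|x_i - y_i| = |3 - (-4)| + |3 - 1| = 7 + 2 = 9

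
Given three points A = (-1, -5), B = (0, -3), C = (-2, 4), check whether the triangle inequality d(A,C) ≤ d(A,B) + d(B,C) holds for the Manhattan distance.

d(A,B) = 1 + 2 = 3, d(B,C) = 2 + 7 = 9, d(A,C) = 1 + 9 = 10.
d(A,C) = 10 ≤ 3 + 9 = 12. Triangle inequality is satisfied.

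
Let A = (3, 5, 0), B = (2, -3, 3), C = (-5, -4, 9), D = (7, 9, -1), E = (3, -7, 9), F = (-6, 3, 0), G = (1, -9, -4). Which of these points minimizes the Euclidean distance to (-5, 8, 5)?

Distances: d(A) ≈ 9.8995, d(B) ≈ 13.1909, d(C) ≈ 12.6491, d(D) ≈ 13.4536, d(E) ≈ 17.4642, d(F) ≈ 7.1414, d(G) ≈ 20.1494. Nearest: F = (-6, 3, 0) with distance 7.1414.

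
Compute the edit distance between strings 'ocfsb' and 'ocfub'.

Let D[i][j] be the edit distance between the first i characters of 'ocfsb' and the first j characters of 'ocfub', with D[i][0] = i, D[0][j] = j, and D[i][j] = D[i-1][j-1] if the characters match, else 1 + min(D[i-1][j], D[i][j-1], D[i-1][j-1]). Filling the table (rows: prefixes of 'ocfsb', columns: prefixes of 'ocfub'):
     ε  o  c  f  u  b
  ε  0  1  2  3  4  5
  o  1  0  1  2  3  4
  c  2  1  0  1  2  3
  f  3  2  1  0  1  2
  s  4  3  2  1  1  2
  b  5  4  3  2  2  1
The bottom-right entry gives D[5][5] = 1, so no sequence of fewer than 1 edit works. Backtracking through the table gives one optimal edit sequence (1 edit):
  ocfsb → ocfub (sub s→u @4)
Edit distance = 1.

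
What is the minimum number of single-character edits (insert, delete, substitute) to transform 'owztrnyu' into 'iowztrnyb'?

Let D[i][j] be the edit distance between the first i characters of 'owztrnyu' and the first j characters of 'iowztrnyb', with D[i][0] = i, D[0][j] = j, and D[i][j] = D[i-1][j-1] if the characters match, else 1 + min(D[i-1][j], D[i][j-1], D[i-1][j-1]). Filling the table (rows: prefixes of 'owztrnyu', columns: prefixes of 'iowztrnyb'):
     ε  i  o  w  z  t  r  n  y  b
  ε  0  1  2  3  4  5  6  7  8  9
  o  1  1  1  2  3  4  5  6  7  8
  w  2  2  2  1  2  3  4  5  6  7
  z  3  3  3  2  1  2  3  4  5  6
  t  4  4  4  3  2  1  2  3  4  5
  r  5  5  5  4  3  2  1  2  3  4
  n  6  6  6  5  4  3  2  1  2  3
  y  7  7  7  6  5  4  3  2  1  2
  u  8  8  8  7  6  5  4  3  2  2
The bottom-right entry gives D[8][9] = 2, so no sequence of fewer than 2 edits works. Backtracking through the table gives one optimal edit sequence (2 edits):
  owztrnyu → iowztrnyu (ins i @1)
  iowztrnyu → iowztrnyb (sub u→b @9)
Edit distance = 2.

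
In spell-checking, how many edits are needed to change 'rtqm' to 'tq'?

Let D[i][j] be the edit distance between the first i characters of 'rtqm' and the first j characters of 'tq', with D[i][0] = i, D[0][j] = j, and D[i][j] = D[i-1][j-1] if the characters match, else 1 + min(D[i-1][j], D[i][j-1], D[i-1][j-1]). Filling the table (rows: prefixes of 'rtqm', columns: prefixes of 'tq'):
     ε  t  q
  ε  0  1  2
  r  1  1  2
  t  2  1  2
  q  3  2  1
  m  4  3  2
The bottom-right entry gives D[4][2] = 2, so no sequence of fewer than 2 edits works. Backtracking through the table gives one optimal edit sequence (2 edits):
  rtqm → tqm (del r @1)
  tqm → tq (del m @3)
Edit distance = 2.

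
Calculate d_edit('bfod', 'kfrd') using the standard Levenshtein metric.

Let D[i][j] be the edit distance between the first i characters of 'bfod' and the first j characters of 'kfrd', with D[i][0] = i, D[0][j] = j, and D[i][j] = D[i-1][j-1] if the characters match, else 1 + min(D[i-1][j], D[i][j-1], D[i-1][j-1]). Filling the table (rows: prefixes of 'bfod', columns: prefixes of 'kfrd'):
     ε  k  f  r  d
  ε  0  1  2  3  4
  b  1  1  2  3  4
  f  2  2  1  2  3
  o  3  3  2  2  3
  d  4  4  3  3  2
The bottom-right entry gives D[4][4] = 2, so no sequence of fewer than 2 edits works. Backtracking through the table gives one optimal edit sequence (2 edits):
  bfod → kfod (sub b→k @1)
  kfod → kfrd (sub o→r @3)
Edit distance = 2.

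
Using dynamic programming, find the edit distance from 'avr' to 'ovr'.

Let D[i][j] be the edit distance between the first i characters of 'avr' and the first j characters of 'ovr', with D[i][0] = i, D[0][j] = j, and D[i][j] = D[i-1][j-1] if the characters match, else 1 + min(D[i-1][j], D[i][j-1], D[i-1][j-1]). Filling the table (rows: prefixes of 'avr', columns: prefixes of 'ovr'):
     ε  o  v  r
  ε  0  1  2  3
  a  1  1  2  3
  v  2  2  1  2
  r  3  3  2  1
The bottom-right entry gives D[3][3] = 1, so no sequence of fewer than 1 edit works. Backtracking through the table gives one optimal edit sequence (1 edit):
  avr → ovr (sub a→o @1)
Edit distance = 1.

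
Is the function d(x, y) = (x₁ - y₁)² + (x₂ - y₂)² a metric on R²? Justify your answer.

No. The squared Euclidean distance fails the triangle inequality. Counterexample: x = (0, 0), y = (2, 4), z = (4, 8). d(x,z) = 4² + 8² = 80, but d(x,y) + d(y,z) = (2² + 4²) + (2² + 4²) = 20 + 20 = 40. Since 80 > 40, the triangle inequality is violated. (Note: √d, the ordinary Euclidean distance, IS a metric.)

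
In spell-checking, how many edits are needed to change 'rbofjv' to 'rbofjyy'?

Let D[i][j] be the edit distance between the first i characters of 'rbofjv' and the first j characters of 'rbofjyy', with D[i][0] = i, D[0][j] = j, and D[i][j] = D[i-1][j-1] if the characters match, else 1 + min(D[i-1][j], D[i][j-1], D[i-1][j-1]). Filling the table (rows: prefixes of 'rbofjv', columns: prefixes of 'rbofjyy'):
     ε  r  b  o  f  j  y  y
  ε  0  1  2  3  4  5  6  7
  r  1  0  1  2  3  4  5  6
  b  2  1  0  1  2  3  4  5
  o  3  2  1  0  1  2  3  4
  f  4  3  2  1  0  1  2  3
  j  5  4  3  2  1  0  1  2
  v  6  5  4  3  2  1  1  2
The bottom-right entry gives D[6][7] = 2, so no sequence of fewer than 2 edits works. Backtracking through the table gives one optimal edit sequence (2 edits):
  rbofjv → rbofjyv (ins y @6)
  rbofjyv → rbofjyy (sub v→y @7)
Edit distance = 2.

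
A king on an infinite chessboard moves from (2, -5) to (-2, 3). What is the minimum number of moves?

max(|x_i - y_i|) = max(|2 - (-2)|, |-5 - 3|) = max(4, 8) = 8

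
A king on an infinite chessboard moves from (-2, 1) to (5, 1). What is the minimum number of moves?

max(|x_i - y_i|) = max(|-2 - 5|, |1 - 1|) = max(7, 0) = 7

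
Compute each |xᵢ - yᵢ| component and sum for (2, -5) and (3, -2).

Σ|x_i - y_i| = |2 - 3| + |-5 - (-2)| = 1 + 3 = 4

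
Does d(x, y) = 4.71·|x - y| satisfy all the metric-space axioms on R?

Yes. Since |x - y| is a metric on R and 4.71 > 0, the positive scalar multiple 4.71·|x - y| is also a metric: scaling by a positive constant preserves non-negativity, identity (d=0 ⟺ |x-y|=0 ⟺ x=y), symmetry, and the triangle inequality.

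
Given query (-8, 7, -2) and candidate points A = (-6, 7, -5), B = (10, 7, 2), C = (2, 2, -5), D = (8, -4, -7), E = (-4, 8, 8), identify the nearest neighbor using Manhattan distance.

Distances: d(A) = 5, d(B) = 22, d(C) = 18, d(D) = 32, d(E) = 15. Nearest: A = (-6, 7, -5) with distance 5.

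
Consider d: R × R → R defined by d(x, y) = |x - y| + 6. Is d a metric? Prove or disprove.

No. d fails identity of indiscernibles (specifically d(x,x) = 0): d(8, 8) = |8 - 8| + 6 = 0 + 6 = 6 ≠ 0.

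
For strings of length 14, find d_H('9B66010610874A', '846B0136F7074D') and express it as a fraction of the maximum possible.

Differing positions: 1, 2, 4, 7, 9, 10, 11, 14. Hamming distance = 8. The maximum possible Hamming distance for length-14 strings is 14, so d_H/14 = 8/14 ≈ 0.5714.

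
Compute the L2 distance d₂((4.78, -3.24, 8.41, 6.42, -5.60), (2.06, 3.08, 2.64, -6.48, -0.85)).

√(Σ(x_i - y_i)²) = √((4.78 - 2.06)² + (-3.24 - 3.08)² + (8.41 - 2.64)² + (6.42 - (-6.48))² + (-5.6 - (-0.85))²)
= √(2.72² + (-6.32)² + 5.77² + 12.9² + (-4.75)²) = √(7.3984 + 39.9424 + 33.2929 + 166.41 + 22.5625) = √269.6062 ≈ 16.4197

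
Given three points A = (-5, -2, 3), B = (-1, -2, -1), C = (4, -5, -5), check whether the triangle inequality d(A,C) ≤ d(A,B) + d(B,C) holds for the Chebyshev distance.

d(A,B) = max(4, 0, 4) = 4, d(B,C) = max(5, 3, 4) = 5, d(A,C) = max(9, 3, 8) = 9.
d(A,C) = 9 ≤ 4 + 5 = 9. Triangle inequality is satisfied.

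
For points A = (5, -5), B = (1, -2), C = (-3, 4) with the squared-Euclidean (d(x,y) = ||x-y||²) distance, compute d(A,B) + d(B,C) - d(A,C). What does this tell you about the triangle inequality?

d(A,B) = 4² + 3² = 25, d(B,C) = 4² + 6² = 52, d(A,C) = 8² + 9² = 145.
d(A,B) + d(B,C) - d(A,C) = 25 + 52 - 145 = 77 - 145 = -68. This is < 0, so the triangle inequality FAILS for these points (squared-Euclidean is not a metric).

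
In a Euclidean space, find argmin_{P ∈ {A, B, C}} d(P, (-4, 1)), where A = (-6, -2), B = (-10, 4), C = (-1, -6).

Distances: d(A) ≈ 3.6056, d(B) ≈ 6.7082, d(C) ≈ 7.6158. Nearest: A = (-6, -2) with distance 3.6056.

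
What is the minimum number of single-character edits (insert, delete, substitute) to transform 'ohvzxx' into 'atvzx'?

Let D[i][j] be the edit distance between the first i characters of 'ohvzxx' and the first j characters of 'atvzx', with D[i][0] = i, D[0][j] = j, and D[i][j] = D[i-1][j-1] if the characters match, else 1 + min(D[i-1][j], D[i][j-1], D[i-1][j-1]). Filling the table (rows: prefixes of 'ohvzxx', columns: prefixes of 'atvzx'):
     ε  a  t  v  z  x
  ε  0  1  2  3  4  5
  o  1  1  2  3  4  5
  h  2  2  2  3  4  5
  v  3  3  3  2  3  4
  z  4  4  4  3  2  3
  x  5  5  5  4  3  2
  x  6  6  6  5  4  3
The bottom-right entry gives D[6][5] = 3, so no sequence of fewer than 3 edits works. Backtracking through the table gives one optimal edit sequence (3 edits):
  ohvzxx → ahvzxx (sub o→a @1)
  ahvzxx → atvzxx (sub h→t @2)
  atvzxx → atvzx (del x @5)
Edit distance = 3.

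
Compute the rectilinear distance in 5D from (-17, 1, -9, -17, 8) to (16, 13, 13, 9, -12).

Σ|x_i - y_i| = |-17 - 16| + |1 - 13| + |-9 - 13| + |-17 - 9| + |8 - (-12)| = 33 + 12 + 22 + 26 + 20 = 113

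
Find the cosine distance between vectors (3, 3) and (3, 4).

With u = (3, 3), v = (3, 4):
u·v = 3·3 + 3·4 = 9 + 12 = 21.
|u| = √(3² + 3²) = √18, |v| = √(3² + 4²) = √25, so |u||v| = √(18·25) = √450.
cos θ = (u·v)/(|u||v|) = 21/√450 ≈ 0.9899
Cosine distance = 1 - cos θ ≈ 1 - 0.9899 = 0.0101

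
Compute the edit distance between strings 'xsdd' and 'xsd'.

Let D[i][j] be the edit distance between the first i characters of 'xsdd' and the first j characters of 'xsd', with D[i][0] = i, D[0][j] = j, and D[i][j] = D[i-1][j-1] if the characters match, else 1 + min(D[i-1][j], D[i][j-1], D[i-1][j-1]). Filling the table (rows: prefixes of 'xsdd', columns: prefixes of 'xsd'):
     ε  x  s  d
  ε  0  1  2  3
  x  1  0  1  2
  s  2  1  0  1
  d  3  2  1  0
  d  4  3  2  1
The bottom-right entry gives D[4][3] = 1, so no sequence of fewer than 1 edit works. Backtracking through the table gives one optimal edit sequence (1 edit):
  xsdd → xsd (del d @3)
Edit distance = 1.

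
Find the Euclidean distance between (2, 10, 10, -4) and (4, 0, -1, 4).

√(Σ(x_i - y_i)²) = √((2 - 4)² + (10 - 0)² + (10 - (-1))² + (-4 - 4)²)
= √((-2)² + 10² + 11² + (-8)²) = √(4 + 100 + 121 + 64) = √289 = 17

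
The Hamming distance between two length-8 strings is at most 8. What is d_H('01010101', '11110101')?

Differing positions: 1, 3. Hamming distance = 2. The maximum possible Hamming distance for length-8 strings is 8, so d_H/8 = 2/8 = 0.25.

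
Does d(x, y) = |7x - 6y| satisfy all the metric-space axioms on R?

No. d fails symmetry: d(6, 5) = |7·6 - 6·5| = |12| = 12, but d(5, 6) = |7·5 - 6·6| = |-1| = 1. Since 12 ≠ 1, d(x,y) ≠ d(y,x) in general.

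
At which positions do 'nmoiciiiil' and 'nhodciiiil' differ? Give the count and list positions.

Differing positions: 2, 4. Hamming distance = 2.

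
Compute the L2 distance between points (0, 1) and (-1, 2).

(Σ|x_i - y_i|^2)^(1/2) = (|0 - (-1)|^2 + |1 - 2|^2)^(1/2)
= (1^2 + 1^2)^(1/2) = (1 + 1)^(1/2) = (2)^(1/2) ≈ 1.4142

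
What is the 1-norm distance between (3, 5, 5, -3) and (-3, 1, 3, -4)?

Σ|x_i - y_i| = |3 - (-3)| + |5 - 1| + |5 - 3| + |-3 - (-4)| = 6 + 4 + 2 + 1 = 13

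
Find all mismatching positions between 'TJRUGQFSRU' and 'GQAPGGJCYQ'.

Differing positions: 1, 2, 3, 4, 6, 7, 8, 9, 10. Hamming distance = 9.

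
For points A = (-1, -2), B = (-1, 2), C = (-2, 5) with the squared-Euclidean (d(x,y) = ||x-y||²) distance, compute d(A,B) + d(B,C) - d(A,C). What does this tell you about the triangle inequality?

d(A,B) = 0² + 4² = 16, d(B,C) = 1² + 3² = 10, d(A,C) = 1² + 7² = 50.
d(A,B) + d(B,C) - d(A,C) = 16 + 10 - 50 = 26 - 50 = -24. This is < 0, so the triangle inequality FAILS for these points (squared-Euclidean is not a metric).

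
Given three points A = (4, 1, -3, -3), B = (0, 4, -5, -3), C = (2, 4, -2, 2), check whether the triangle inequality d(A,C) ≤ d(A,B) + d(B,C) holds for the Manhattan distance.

d(A,B) = 4 + 3 + 2 + 0 = 9, d(B,C) = 2 + 0 + 3 + 5 = 10, d(A,C) = 2 + 3 + 1 + 5 = 11.
d(A,C) = 11 ≤ 9 + 10 = 19. Triangle inequality is satisfied.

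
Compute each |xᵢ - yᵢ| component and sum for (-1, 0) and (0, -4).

Σ|x_i - y_i| = |-1 - 0| + |0 - (-4)| = 1 + 4 = 5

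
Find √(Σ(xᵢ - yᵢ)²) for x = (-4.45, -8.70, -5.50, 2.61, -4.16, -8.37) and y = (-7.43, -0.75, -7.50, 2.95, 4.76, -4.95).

√(Σ(x_i - y_i)²) = √((-4.45 - (-7.43))² + (-8.7 - (-0.75))² + (-5.5 - (-7.5))² + (2.61 - 2.95)² + (-4.16 - 4.76)² + (-8.37 - (-4.95))²)
= √(2.98² + (-7.95)² + 2² + (-0.34)² + (-8.92)² + (-3.42)²) = √(8.8804 + 63.2025 + 4 + 0.1156 + 79.5664 + 11.6964) = √167.4613 ≈ 12.9407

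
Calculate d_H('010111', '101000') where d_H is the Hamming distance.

Differing positions: 1, 2, 3, 4, 5, 6. Hamming distance = 6.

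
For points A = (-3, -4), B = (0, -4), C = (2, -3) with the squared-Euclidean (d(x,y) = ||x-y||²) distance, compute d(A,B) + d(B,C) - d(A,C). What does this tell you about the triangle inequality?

d(A,B) = 3² + 0² = 9, d(B,C) = 2² + 1² = 5, d(A,C) = 5² + 1² = 26.
d(A,B) + d(B,C) - d(A,C) = 9 + 5 - 26 = 14 - 26 = -12. This is < 0, so the triangle inequality FAILS for these points (squared-Euclidean is not a metric).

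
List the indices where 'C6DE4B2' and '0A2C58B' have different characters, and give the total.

Differing positions: 1, 2, 3, 4, 5, 6, 7. Hamming distance = 7.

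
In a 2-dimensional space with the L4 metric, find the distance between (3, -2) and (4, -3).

(Σ|x_i - y_i|^4)^(1/4) = (|3 - 4|^4 + |-2 - (-3)|^4)^(1/4)
= (1^4 + 1^4)^(1/4) = (1 + 1)^(1/4) = (2)^(1/4) ≈ 1.1892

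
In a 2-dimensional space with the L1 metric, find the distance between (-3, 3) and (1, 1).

Σ|x_i - y_i| = |-3 - 1| + |3 - 1| = 4 + 2 = 6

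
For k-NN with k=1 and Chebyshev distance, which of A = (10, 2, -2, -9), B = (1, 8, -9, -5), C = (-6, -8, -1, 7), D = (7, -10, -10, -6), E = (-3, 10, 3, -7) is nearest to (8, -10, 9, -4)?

Distances: d(A) = 12, d(B) = 18, d(C) = 14, d(D) = 19, d(E) = 20. Nearest: A = (10, 2, -2, -9) with distance 12.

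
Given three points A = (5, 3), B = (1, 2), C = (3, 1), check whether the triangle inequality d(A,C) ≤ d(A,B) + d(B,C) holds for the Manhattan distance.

d(A,B) = 4 + 1 = 5, d(B,C) = 2 + 1 = 3, d(A,C) = 2 + 2 = 4.
d(A,C) = 4 ≤ 5 + 3 = 8. Triangle inequality is satisfied.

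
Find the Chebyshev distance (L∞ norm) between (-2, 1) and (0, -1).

max(|x_i - y_i|) = max(|-2 - 0|, |1 - (-1)|) = max(2, 2) = 2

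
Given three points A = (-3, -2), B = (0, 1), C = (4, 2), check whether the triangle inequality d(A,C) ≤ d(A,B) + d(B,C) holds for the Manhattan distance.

d(A,B) = 3 + 3 = 6, d(B,C) = 4 + 1 = 5, d(A,C) = 7 + 4 = 11.
d(A,C) = 11 ≤ 6 + 5 = 11. Triangle inequality is satisfied.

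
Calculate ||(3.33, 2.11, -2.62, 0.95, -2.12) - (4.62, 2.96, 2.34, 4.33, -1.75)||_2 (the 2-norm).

(Σ|x_i - y_i|^2)^(1/2) = (|3.33 - 4.62|^2 + |2.11 - 2.96|^2 + |-2.62 - 2.34|^2 + |0.95 - 4.33|^2 + |-2.12 - (-1.75)|^2)^(1/2)
= (1.29^2 + 0.85^2 + 4.96^2 + 3.38^2 + 0.37^2)^(1/2) = (1.6641 + 0.7225 + 24.6016 + 11.4244 + 0.1369)^(1/2) = (38.5495)^(1/2) ≈ 6.2088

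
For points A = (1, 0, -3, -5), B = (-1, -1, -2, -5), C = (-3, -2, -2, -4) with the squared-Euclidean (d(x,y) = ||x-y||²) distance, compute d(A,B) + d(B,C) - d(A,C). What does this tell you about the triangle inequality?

d(A,B) = 2² + 1² + 1² + 0² = 6, d(B,C) = 2² + 1² + 0² + 1² = 6, d(A,C) = 4² + 2² + 1² + 1² = 22.
d(A,B) + d(B,C) - d(A,C) = 6 + 6 - 22 = 12 - 22 = -10. This is < 0, so the triangle inequality FAILS for these points (squared-Euclidean is not a metric).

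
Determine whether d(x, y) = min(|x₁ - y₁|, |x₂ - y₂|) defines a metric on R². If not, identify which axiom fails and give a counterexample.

No. d fails identity of indiscernibles: take x = (-1, 0) and y = (-1, 8). Then d(x,y) = min(|-1 - (-1)|, |0 - 8|) = min(0, 8) = 0, yet x ≠ y.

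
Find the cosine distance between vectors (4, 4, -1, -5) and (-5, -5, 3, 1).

With u = (4, 4, -1, -5), v = (-5, -5, 3, 1):
u·v = 4·(-5) + 4·(-5) + (-1)·3 + (-5)·1 = (-20) + (-20) + (-3) + (-5) = -48.
|u| = √(4² + 4² + (-1)² + (-5)²) = √58, |v| = √((-5)² + (-5)² + 3² + 1²) = √60, so |u||v| = √(58·60) = √3480.
cos θ = (u·v)/(|u||v|) = -48/√3480 ≈ -0.8137
Cosine distance = 1 - cos θ ≈ 1 - (-0.8137) = 1.8137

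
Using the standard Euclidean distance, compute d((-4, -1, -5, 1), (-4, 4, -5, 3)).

(Σ|x_i - y_i|^2)^(1/2) = (|-4 - (-4)|^2 + |-1 - 4|^2 + |-5 - (-5)|^2 + |1 - 3|^2)^(1/2)
= (0^2 + 5^2 + 0^2 + 2^2)^(1/2) = (0 + 25 + 0 + 4)^(1/2) = (29)^(1/2) ≈ 5.3852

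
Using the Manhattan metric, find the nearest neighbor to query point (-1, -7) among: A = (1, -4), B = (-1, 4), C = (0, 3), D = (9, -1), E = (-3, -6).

Distances: d(A) = 5, d(B) = 11, d(C) = 11, d(D) = 16, d(E) = 3. Nearest: E = (-3, -6) with distance 3.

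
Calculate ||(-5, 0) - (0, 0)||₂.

√(Σ(x_i - y_i)²) = √((-5 - 0)² + (0 - 0)²)
= √((-5)² + 0²) = √(25 + 0) = √25 = 5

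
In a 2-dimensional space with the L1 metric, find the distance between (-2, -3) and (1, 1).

Σ|x_i - y_i| = |-2 - 1| + |-3 - 1| = 3 + 4 = 7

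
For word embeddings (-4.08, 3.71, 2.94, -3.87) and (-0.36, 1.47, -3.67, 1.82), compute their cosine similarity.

With u = (-4.08, 3.71, 2.94, -3.87), v = (-0.36, 1.47, -3.67, 1.82):
u·v = (-4.08)·(-0.36) + 3.71·1.47 + 2.94·(-3.67) + (-3.87)·1.82 = 1.4688 + 5.4537 + (-10.7898) + (-7.0434) = -10.9107.
|u| = √((-4.08)² + 3.71² + 2.94² + (-3.87)²) = √(16.6464 + 13.7641 + 8.6436 + 14.9769) = √54.031, |v| = √((-0.36)² + 1.47² + (-3.67)² + 1.82²) = √(0.1296 + 2.1609 + 13.4689 + 3.3124) = √19.0718.
cos θ = (u·v)/(|u||v|) = -10.9107/(√54.031·√19.0718) ≈ -0.3399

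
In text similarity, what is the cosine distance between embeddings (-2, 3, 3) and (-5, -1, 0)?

With u = (-2, 3, 3), v = (-5, -1, 0):
u·v = (-2)·(-5) + 3·(-1) + 3·0 = 10 + (-3) + 0 = 7.
|u| = √((-2)² + 3² + 3²) = √22, |v| = √((-5)² + (-1)² + 0²) = √26, so |u||v| = √(22·26) = √572.
cos θ = (u·v)/(|u||v|) = 7/√572 ≈ 0.2927
Cosine distance = 1 - cos θ ≈ 1 - 0.2927 = 0.7073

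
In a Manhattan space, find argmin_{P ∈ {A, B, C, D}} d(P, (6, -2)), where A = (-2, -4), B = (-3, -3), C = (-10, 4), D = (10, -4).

Distances: d(A) = 10, d(B) = 10, d(C) = 22, d(D) = 6. Nearest: D = (10, -4) with distance 6.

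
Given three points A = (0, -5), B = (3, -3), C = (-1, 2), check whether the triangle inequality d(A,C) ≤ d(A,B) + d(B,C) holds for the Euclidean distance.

d(A,B) = √(3² + 2²) = √13 ≈ 3.6056, d(B,C) = √(4² + 5²) = √41 ≈ 6.4031, d(A,C) = √(1² + 7²) = √50 ≈ 7.0711.
d(A,C) ≈ 7.0711 ≤ 3.6056 + 6.4031 = 10.0087. Triangle inequality is satisfied.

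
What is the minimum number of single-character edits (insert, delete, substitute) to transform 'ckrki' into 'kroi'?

Let D[i][j] be the edit distance between the first i characters of 'ckrki' and the first j characters of 'kroi', with D[i][0] = i, D[0][j] = j, and D[i][j] = D[i-1][j-1] if the characters match, else 1 + min(D[i-1][j], D[i][j-1], D[i-1][j-1]). Filling the table (rows: prefixes of 'ckrki', columns: prefixes of 'kroi'):
     ε  k  r  o  i
  ε  0  1  2  3  4
  c  1  1  2  3  4
  k  2  1  2  3  4
  r  3  2  1  2  3
  k  4  3  2  2  3
  i  5  4  3  3  2
The bottom-right entry gives D[5][4] = 2, so no sequence of fewer than 2 edits works. Backtracking through the table gives one optimal edit sequence (2 edits):
  ckrki → krki (del c @1)
  krki → kroi (sub k→o @3)
Edit distance = 2.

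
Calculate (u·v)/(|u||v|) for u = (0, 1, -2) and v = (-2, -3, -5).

With u = (0, 1, -2), v = (-2, -3, -5):
u·v = 0·(-2) + 1·(-3) + (-2)·(-5) = 0 + (-3) + 10 = 7.
|u| = √(0² + 1² + (-2)²) = √5, |v| = √((-2)² + (-3)² + (-5)²) = √38, so |u||v| = √(5·38) = √190.
cos θ = (u·v)/(|u||v|) = 7/√190 ≈ 0.5078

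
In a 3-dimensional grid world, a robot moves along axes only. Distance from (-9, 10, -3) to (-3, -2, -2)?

Σ|x_i - y_i| = |-9 - (-3)| + |10 - (-2)| + |-3 - (-2)| = 6 + 12 + 1 = 19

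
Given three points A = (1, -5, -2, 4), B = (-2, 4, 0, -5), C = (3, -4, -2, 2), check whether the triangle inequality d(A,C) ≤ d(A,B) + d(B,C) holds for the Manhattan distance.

d(A,B) = 3 + 9 + 2 + 9 = 23, d(B,C) = 5 + 8 + 2 + 7 = 22, d(A,C) = 2 + 1 + 0 + 2 = 5.
d(A,C) = 5 ≤ 23 + 22 = 45. Triangle inequality is satisfied.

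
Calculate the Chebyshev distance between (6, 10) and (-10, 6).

max(|x_i - y_i|) = max(|6 - (-10)|, |10 - 6|) = max(16, 4) = 16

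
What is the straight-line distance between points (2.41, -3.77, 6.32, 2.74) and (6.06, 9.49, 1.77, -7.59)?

√(Σ(x_i - y_i)²) = √((2.41 - 6.06)² + (-3.77 - 9.49)² + (6.32 - 1.77)² + (2.74 - (-7.59))²)
= √((-3.65)² + (-13.26)² + 4.55² + 10.33²) = √(13.3225 + 175.8276 + 20.7025 + 106.7089) = √316.5615 ≈ 17.7922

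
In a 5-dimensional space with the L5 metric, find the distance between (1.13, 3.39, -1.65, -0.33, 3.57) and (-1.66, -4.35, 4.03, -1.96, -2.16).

(Σ|x_i - y_i|^5)^(1/5) = (|1.13 - (-1.66)|^5 + |3.39 - (-4.35)|^5 + |-1.65 - 4.03|^5 + |-0.33 - (-1.96)|^5 + |3.57 - (-2.16)|^5)^(1/5)
= (2.79^5 + 7.74^5 + 5.68^5 + 1.63^5 + 5.73^5)^(1/5) ≈ (169.0523 + 27778.245 + 5912.0987 + 11.5064 + 6176.9361)^(1/5) = (40047.8385)^(1/5) ≈ 8.3275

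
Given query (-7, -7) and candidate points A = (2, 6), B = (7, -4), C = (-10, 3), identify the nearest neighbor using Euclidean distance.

Distances: d(A) ≈ 15.8114, d(B) ≈ 14.3178, d(C) ≈ 10.4403. Nearest: C = (-10, 3) with distance 10.4403.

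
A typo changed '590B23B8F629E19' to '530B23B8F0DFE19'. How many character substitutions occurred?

Differing positions: 2, 10, 11, 12. Hamming distance = 4.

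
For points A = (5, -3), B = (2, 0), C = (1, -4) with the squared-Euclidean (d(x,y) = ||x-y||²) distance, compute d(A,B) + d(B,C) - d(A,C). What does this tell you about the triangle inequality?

d(A,B) = 3² + 3² = 18, d(B,C) = 1² + 4² = 17, d(A,C) = 4² + 1² = 17.
d(A,B) + d(B,C) - d(A,C) = 18 + 17 - 17 = 35 - 17 = 18. This is ≥ 0, so the triangle inequality holds for these points.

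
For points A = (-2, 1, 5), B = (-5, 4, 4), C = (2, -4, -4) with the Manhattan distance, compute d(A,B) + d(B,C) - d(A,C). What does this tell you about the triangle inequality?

d(A,B) = 3 + 3 + 1 = 7, d(B,C) = 7 + 8 + 8 = 23, d(A,C) = 4 + 5 + 9 = 18.
d(A,B) + d(B,C) - d(A,C) = 7 + 23 - 18 = 30 - 18 = 12. This is ≥ 0, so the triangle inequality holds for these points.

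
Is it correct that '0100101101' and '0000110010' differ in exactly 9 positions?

Differing positions: 2, 6, 7, 8, 9, 10. Hamming distance = 6, so the claim that d_H = 9 is false.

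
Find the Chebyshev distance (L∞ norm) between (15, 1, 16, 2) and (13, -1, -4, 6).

max(|x_i - y_i|) = max(|15 - 13|, |1 - (-1)|, |16 - (-4)|, |2 - 6|) = max(2, 2, 20, 4) = 20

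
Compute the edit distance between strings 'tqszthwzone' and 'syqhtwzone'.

Let D[i][j] be the edit distance between the first i characters of 'tqszthwzone' and the first j characters of 'syqhtwzone', with D[i][0] = i, D[0][j] = j, and D[i][j] = D[i-1][j-1] if the characters match, else 1 + min(D[i-1][j], D[i][j-1], D[i-1][j-1]). Filling the table (rows: prefixes of 'tqszthwzone', columns: prefixes of 'syqhtwzone'):
     ε  s  y  q  h  t  w  z  o  n  e
  ε  0  1  2  3  4  5  6  7  8  9 10
  t  1  1  2  3  4  4  5  6  7  8  9
  q  2  2  2  2  3  4  5  6  7  8  9
  s  3  2  3  3  3  4  5  6  7  8  9
  z  4  3  3  4  4  4  5  5  6  7  8
  t  5  4  4  4  5  4  5  6  6  7  8
  h  6  5  5  5  4  5  5  6  7  7  8
  w  7  6  6  6  5  5  5  6  7  8  8
  z  8  7  7  7  6  6  6  5  6  7  8
  o  9  8  8  8  7  7  7  6  5  6  7
  n 10  9  9  9  8  8  8  7  6  5  6
  e 11 10 10 10  9  9  9  8  7  6  5
The bottom-right entry gives D[11][10] = 5, so no sequence of fewer than 5 edits works. Backtracking through the table gives one optimal edit sequence (5 edits):
  tqszthwzone → sqszthwzone (sub t→s @1)
  sqszthwzone → syszthwzone (sub q→y @2)
  syszthwzone → syqzthwzone (sub s→q @3)
  syqzthwzone → syqhthwzone (sub z→h @4)
  syqhthwzone → syqhtwzone (del h @6)
Edit distance = 5.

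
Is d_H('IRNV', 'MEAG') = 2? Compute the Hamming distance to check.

Differing positions: 1, 2, 3, 4. Hamming distance = 4, so the claim that d_H = 2 is false.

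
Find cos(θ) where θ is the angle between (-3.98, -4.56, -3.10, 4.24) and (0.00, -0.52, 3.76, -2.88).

With u = (-3.98, -4.56, -3.10, 4.24), v = (0.00, -0.52, 3.76, -2.88):
u·v = (-3.98)·0 + (-4.56)·(-0.52) + (-3.1)·3.76 + 4.24·(-2.88) = 0 + 2.3712 + (-11.656) + (-12.2112) = -21.496.
|u| = √((-3.98)² + (-4.56)² + (-3.1)² + 4.24²) = √(15.8404 + 20.7936 + 9.61 + 17.9776) = √64.2216, |v| = √(0² + (-0.52)² + 3.76² + (-2.88)²) = √(0 + 0.2704 + 14.1376 + 8.2944) = √22.7024.
cos θ = (u·v)/(|u||v|) = -21.496/(√64.2216·√22.7024) ≈ -0.563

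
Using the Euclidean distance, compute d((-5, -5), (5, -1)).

(Σ|x_i - y_i|^2)^(1/2) = (|-5 - 5|^2 + |-5 - (-1)|^2)^(1/2)
= (10^2 + 4^2)^(1/2) = (100 + 16)^(1/2) = (116)^(1/2) ≈ 10.7703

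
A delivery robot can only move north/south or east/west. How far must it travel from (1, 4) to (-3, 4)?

Σ|x_i - y_i| = |1 - (-3)| + |4 - 4| = 4 + 0 = 4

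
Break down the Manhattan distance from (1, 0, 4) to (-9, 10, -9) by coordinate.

Σ|x_i - y_i| = |1 - (-9)| + |0 - 10| + |4 - (-9)| = 10 + 10 + 13 = 33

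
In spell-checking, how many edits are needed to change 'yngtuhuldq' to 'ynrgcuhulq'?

Let D[i][j] be the edit distance between the first i characters of 'yngtuhuldq' and the first j characters of 'ynrgcuhulq', with D[i][0] = i, D[0][j] = j, and D[i][j] = D[i-1][j-1] if the characters match, else 1 + min(D[i-1][j], D[i][j-1], D[i-1][j-1]). Filling the table (rows: prefixes of 'yngtuhuldq', columns: prefixes of 'ynrgcuhulq'):
     ε  y  n  r  g  c  u  h  u  l  q
  ε  0  1  2  3  4  5  6  7  8  9 10
  y  1  0  1  2  3  4  5  6  7  8  9
  n  2  1  0  1  2  3  4  5  6  7  8
  g  3  2  1  1  1  2  3  4  5  6  7
  t  4  3  2  2  2  2  3  4  5  6  7
  u  5  4  3  3  3  3  2  3  4  5  6
  h  6  5  4  4  4  4  3  2  3  4  5
  u  7  6  5  5  5  5  4  3  2  3  4
  l  8  7  6  6  6  6  5  4  3  2  3
  d  9  8  7  7  7  7  6  5  4  3  3
  q 10  9  8  8  8  8  7  6  5  4  3
The bottom-right entry gives D[10][10] = 3, so no sequence of fewer than 3 edits works. Backtracking through the table gives one optimal edit sequence (3 edits):
  yngtuhuldq → ynrgtuhuldq (ins r @3)
  ynrgtuhuldq → ynrgcuhuldq (sub t→c @5)
  ynrgcuhuldq → ynrgcuhulq (del d @10)
Edit distance = 3.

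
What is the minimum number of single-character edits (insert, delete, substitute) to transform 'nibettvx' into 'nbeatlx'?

Let D[i][j] be the edit distance between the first i characters of 'nibettvx' and the first j characters of 'nbeatlx', with D[i][0] = i, D[0][j] = j, and D[i][j] = D[i-1][j-1] if the characters match, else 1 + min(D[i-1][j], D[i][j-1], D[i-1][j-1]). Filling the table (rows: prefixes of 'nibettvx', columns: prefixes of 'nbeatlx'):
     ε  n  b  e  a  t  l  x
  ε  0  1  2  3  4  5  6  7
  n  1  0  1  2  3  4  5  6
  i  2  1  1  2  3  4  5  6
  b  3  2  1  2  3  4  5  6
  e  4  3  2  1  2  3  4  5
  t  5  4  3  2  2  2  3  4
  t  6  5  4  3  3  2  3  4
  v  7  6  5  4  4  3  3  4
  x  8  7  6  5  5  4  4  3
The bottom-right entry gives D[8][7] = 3, so no sequence of fewer than 3 edits works. Backtracking through the table gives one optimal edit sequence (3 edits):
  nibettvx → nbettvx (del i @2)
  nbettvx → nbeatvx (sub t→a @4)
  nbeatvx → nbeatlx (sub v→l @6)
Edit distance = 3.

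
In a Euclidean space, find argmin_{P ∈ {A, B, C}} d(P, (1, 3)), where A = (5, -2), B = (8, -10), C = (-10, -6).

Distances: d(A) ≈ 6.4031, d(B) ≈ 14.7648, d(C) ≈ 14.2127. Nearest: A = (5, -2) with distance 6.4031.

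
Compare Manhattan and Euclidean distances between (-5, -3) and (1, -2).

L1 = |-5 - 1| + |-3 - (-2)| = 6 + 1 = 7
L2 = √(6² + 1²) = √37 ≈ 6.0828
L1 ≥ L2 always (equality iff movement is along one axis); L1 > L2 here.
Ratio L1/L2 = 7/√37 ≈ 1.1508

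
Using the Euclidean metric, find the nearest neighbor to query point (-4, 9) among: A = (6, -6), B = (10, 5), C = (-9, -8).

Distances: d(A) ≈ 18.0278, d(B) ≈ 14.5602, d(C) ≈ 17.72. Nearest: B = (10, 5) with distance 14.5602.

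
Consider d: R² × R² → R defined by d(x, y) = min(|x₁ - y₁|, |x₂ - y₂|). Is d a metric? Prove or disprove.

No. d fails identity of indiscernibles: take x = (4, 0) and y = (4, 1). Then d(x,y) = min(|4 - 4|, |0 - 1|) = min(0, 1) = 0, yet x ≠ y.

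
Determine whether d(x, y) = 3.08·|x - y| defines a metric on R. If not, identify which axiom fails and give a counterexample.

Yes. Since |x - y| is a metric on R and 3.08 > 0, the positive scalar multiple 3.08·|x - y| is also a metric: scaling by a positive constant preserves non-negativity, identity (d=0 ⟺ |x-y|=0 ⟺ x=y), symmetry, and the triangle inequality.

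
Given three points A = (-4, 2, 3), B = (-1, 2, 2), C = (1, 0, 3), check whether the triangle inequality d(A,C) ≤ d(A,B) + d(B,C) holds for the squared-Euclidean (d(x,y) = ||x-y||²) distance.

d(A,B) = 3² + 0² + 1² = 10, d(B,C) = 2² + 2² + 1² = 9, d(A,C) = 5² + 2² + 0² = 29.
d(A,C) = 29 > 10 + 9 = 19. Triangle inequality is VIOLATED. (Squared-Euclidean is not a metric — this is a counterexample.)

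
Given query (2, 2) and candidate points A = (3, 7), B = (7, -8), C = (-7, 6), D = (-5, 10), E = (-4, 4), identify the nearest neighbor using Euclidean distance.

Distances: d(A) ≈ 5.099, d(B) ≈ 11.1803, d(C) ≈ 9.8489, d(D) ≈ 10.6301, d(E) ≈ 6.3246. Nearest: A = (3, 7) with distance 5.099.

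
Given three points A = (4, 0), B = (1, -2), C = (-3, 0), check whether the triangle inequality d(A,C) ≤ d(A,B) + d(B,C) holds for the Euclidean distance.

d(A,B) = √(3² + 2²) = √13 ≈ 3.6056, d(B,C) = √(4² + 2²) = √20 ≈ 4.4721, d(A,C) = √(7² + 0²) = √49 = 7.
d(A,C) = 7 ≤ 3.6056 + 4.4721 = 8.0777. Triangle inequality is satisfied.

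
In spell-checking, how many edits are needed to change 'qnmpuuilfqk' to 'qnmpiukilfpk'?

Let D[i][j] be the edit distance between the first i characters of 'qnmpuuilfqk' and the first j characters of 'qnmpiukilfpk', with D[i][0] = i, D[0][j] = j, and D[i][j] = D[i-1][j-1] if the characters match, else 1 + min(D[i-1][j], D[i][j-1], D[i-1][j-1]). Filling the table (rows: prefixes of 'qnmpuuilfqk', columns: prefixes of 'qnmpiukilfpk'):
     ε  q  n  m  p  i  u  k  i  l  f  p  k
  ε  0  1  2  3  4  5  6  7  8  9 10 11 12
  q  1  0  1  2  3  4  5  6  7  8  9 10 11
  n  2  1  0  1  2  3  4  5  6  7  8  9 10
  m  3  2  1  0  1  2  3  4  5  6  7  8  9
  p  4  3  2  1  0  1  2  3  4  5  6  7  8
  u  5  4  3  2  1  1  1  2  3  4  5  6  7
  u  6  5  4  3  2  2  1  2  3  4  5  6  7
  i  7  6  5  4  3  2  2  2  2  3  4  5  6
  l  8  7  6  5  4  3  3  3  3  2  3  4  5
  f  9  8  7  6  5  4  4  4  4  3  2  3  4
  q 10  9  8  7  6  5  5  5  5  4  3  3  4
  k 11 10  9  8  7  6  6  5  6  5  4  4  3
The bottom-right entry gives D[11][12] = 3, so no sequence of fewer than 3 edits works. Backtracking through the table gives one optimal edit sequence (3 edits):
  qnmpuuilfqk → qnmpiuuilfqk (ins i @5)
  qnmpiuuilfqk → qnmpiukilfqk (sub u→k @7)
  qnmpiukilfqk → qnmpiukilfpk (sub q→p @11)
Edit distance = 3.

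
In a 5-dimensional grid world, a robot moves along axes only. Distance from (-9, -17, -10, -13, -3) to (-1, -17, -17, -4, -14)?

Σ|x_i - y_i| = |-9 - (-1)| + |-17 - (-17)| + |-10 - (-17)| + |-13 - (-4)| + |-3 - (-14)| = 8 + 0 + 7 + 9 + 11 = 35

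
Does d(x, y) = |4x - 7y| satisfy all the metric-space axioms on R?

No. d fails symmetry: d(3, 2) = |4·3 - 7·2| = |-2| = 2, but d(2, 3) = |4·2 - 7·3| = |-13| = 13. Since 2 ≠ 13, d(x,y) ≠ d(y,x) in general.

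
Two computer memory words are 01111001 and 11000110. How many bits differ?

Differing positions: 1, 3, 4, 5, 6, 7, 8. Hamming distance = 7.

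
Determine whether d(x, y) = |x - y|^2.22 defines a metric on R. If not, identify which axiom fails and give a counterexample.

No. d(x,y) = |x-y|^2.22 fails the triangle inequality since p = 2.22 > 1. Counterexample: x = -5, y = 5, z = 14. d(x,z) = |-5 - 14|^2.22 = 19^2.22 ≈ 689.9744, but d(x,y) + d(y,z) = 10^2.22 + 9^2.22 ≈ 165.9587 + 131.3465 = 297.3052. Since 689.9744 > 297.3052, the triangle inequality is violated.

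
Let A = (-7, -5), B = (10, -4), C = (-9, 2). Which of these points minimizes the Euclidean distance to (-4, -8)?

Distances: d(A) ≈ 4.2426, d(B) ≈ 14.5602, d(C) ≈ 11.1803. Nearest: A = (-7, -5) with distance 4.2426.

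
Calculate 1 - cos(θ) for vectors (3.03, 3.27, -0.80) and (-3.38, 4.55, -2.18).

With u = (3.03, 3.27, -0.80), v = (-3.38, 4.55, -2.18):
u·v = 3.03·(-3.38) + 3.27·4.55 + (-0.8)·(-2.18) = (-10.2414) + 14.8785 + 1.744 = 6.3811.
|u| = √(3.03² + 3.27² + (-0.8)²) = √(9.1809 + 10.6929 + 0.64) = √20.5138, |v| = √((-3.38)² + 4.55² + (-2.18)²) = √(11.4244 + 20.7025 + 4.7524) = √36.8793.
cos θ = (u·v)/(|u||v|) = 6.3811/(√20.5138·√36.8793) ≈ 0.232
Cosine distance = 1 - cos θ ≈ 1 - 0.232 = 0.768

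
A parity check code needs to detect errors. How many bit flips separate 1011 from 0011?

Differing positions: 1. Hamming distance = 1.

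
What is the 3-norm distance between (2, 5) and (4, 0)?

(Σ|x_i - y_i|^3)^(1/3) = (|2 - 4|^3 + |5 - 0|^3)^(1/3)
= (2^3 + 5^3)^(1/3) = (8 + 125)^(1/3) = (133)^(1/3) ≈ 5.1045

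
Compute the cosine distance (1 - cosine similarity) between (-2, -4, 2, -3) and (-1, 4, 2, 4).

With u = (-2, -4, 2, -3), v = (-1, 4, 2, 4):
u·v = (-2)·(-1) + (-4)·4 + 2·2 + (-3)·4 = 2 + (-16) + 4 + (-12) = -22.
|u| = √((-2)² + (-4)² + 2² + (-3)²) = √33, |v| = √((-1)² + 4² + 2² + 4²) = √37, so |u||v| = √(33·37) = √1221.
cos θ = (u·v)/(|u||v|) = -22/√1221 ≈ -0.6296
Cosine distance = 1 - cos θ ≈ 1 - (-0.6296) = 1.6296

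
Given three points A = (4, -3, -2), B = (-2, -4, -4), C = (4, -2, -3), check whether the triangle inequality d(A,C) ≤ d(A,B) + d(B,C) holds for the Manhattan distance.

d(A,B) = 6 + 1 + 2 = 9, d(B,C) = 6 + 2 + 1 = 9, d(A,C) = 0 + 1 + 1 = 2.
d(A,C) = 2 ≤ 9 + 9 = 18. Triangle inequality is satisfied.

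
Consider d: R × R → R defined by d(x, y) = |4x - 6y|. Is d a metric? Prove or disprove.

No. d fails symmetry: d(8, 9) = |4·8 - 6·9| = |-22| = 22, but d(9, 8) = |4·9 - 6·8| = |-12| = 12. Since 22 ≠ 12, d(x,y) ≠ d(y,x) in general.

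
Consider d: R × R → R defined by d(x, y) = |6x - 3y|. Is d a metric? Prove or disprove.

No. d fails symmetry: d(1, 2) = |6·1 - 3·2| = |0| = 0, but d(2, 1) = |6·2 - 3·1| = |9| = 9. Since 0 ≠ 9, d(x,y) ≠ d(y,x) in general.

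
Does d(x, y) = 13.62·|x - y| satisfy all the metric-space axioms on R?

Yes. Since |x - y| is a metric on R and 13.62 > 0, the positive scalar multiple 13.62·|x - y| is also a metric: scaling by a positive constant preserves non-negativity, identity (d=0 ⟺ |x-y|=0 ⟺ x=y), symmetry, and the triangle inequality.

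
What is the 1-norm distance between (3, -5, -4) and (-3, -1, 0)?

Σ|x_i - y_i| = |3 - (-3)| + |-5 - (-1)| + |-4 - 0| = 6 + 4 + 4 = 14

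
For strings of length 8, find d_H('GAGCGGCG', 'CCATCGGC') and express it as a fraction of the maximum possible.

Differing positions: 1, 2, 3, 4, 5, 7, 8. Hamming distance = 7. The maximum possible Hamming distance for length-8 strings is 8, so d_H/8 = 7/8 = 0.875.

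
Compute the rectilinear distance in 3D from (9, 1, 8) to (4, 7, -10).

Σ|x_i - y_i| = |9 - 4| + |1 - 7| + |8 - (-10)| = 5 + 6 + 18 = 29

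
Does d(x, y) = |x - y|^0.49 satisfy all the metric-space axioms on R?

Yes. With 0 < p = 0.49 ≤ 1, d(x,y) = |x-y|^0.49 is a metric on R. Non-negativity and symmetry are immediate; |x-y|^0.49 = 0 ⟺ |x-y| = 0 ⟺ x = y. For the triangle inequality, the function t ↦ t^0.49 is subadditive on [0,∞) when p ≤ 1, so |x-z|^0.49 ≤ (|x-y| + |y-z|)^0.49 ≤ |x-y|^0.49 + |y-z|^0.49.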